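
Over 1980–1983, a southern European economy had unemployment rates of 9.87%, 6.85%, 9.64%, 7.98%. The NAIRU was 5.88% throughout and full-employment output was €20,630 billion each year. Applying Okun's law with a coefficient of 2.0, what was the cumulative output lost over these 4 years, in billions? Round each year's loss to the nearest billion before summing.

Year 1980: gap = -2.0 × (9.87 - 5.88) = -7.98%, loss ≈ 20630 × 7.98/100 ≈ 1646.
Year 1981: gap = -2.0 × (6.85 - 5.88) = -1.94%, loss ≈ 20630 × 1.94/100 ≈ 400.
Year 1982: gap = -2.0 × (9.64 - 5.88) = -7.52%, loss ≈ 20630 × 7.52/100 ≈ 1551.
Year 1983: gap = -2.0 × (7.98 - 5.88) = -4.2%, loss ≈ 20630 × 4.2/100 ≈ 866.
Total lost output = 1646 + 400 + 1551 + 866 = 4463 billion.

€4,463 billion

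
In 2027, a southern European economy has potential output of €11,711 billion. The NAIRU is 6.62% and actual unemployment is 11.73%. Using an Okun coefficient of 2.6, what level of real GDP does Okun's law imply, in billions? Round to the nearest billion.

€10,155 billion

Unemployment gap = 11.73 - 6.62 = 5.11 points, so the output gap is -2.6 × 5.11 = -13.286%.
Actual GDP = 11711 × (1 - 13.286/100) = 11711 × 0.86714 ≈ 10155 billion.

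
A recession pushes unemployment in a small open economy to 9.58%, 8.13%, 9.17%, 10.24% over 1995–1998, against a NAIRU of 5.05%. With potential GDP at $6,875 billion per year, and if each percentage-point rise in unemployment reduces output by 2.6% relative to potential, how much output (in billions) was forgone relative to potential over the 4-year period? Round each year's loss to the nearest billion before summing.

Year 1995: gap = -2.6 × (9.58 - 5.05) = -11.778%, loss ≈ 6875 × 11.778/100 ≈ 810.
Year 1996: gap = -2.6 × (8.13 - 5.05) = -8.008%, loss ≈ 6875 × 8.008/100 ≈ 551.
Year 1997: gap = -2.6 × (9.17 - 5.05) = -10.712%, loss ≈ 6875 × 10.712/100 ≈ 736.
Year 1998: gap = -2.6 × (10.24 - 5.05) = -13.494%, loss ≈ 6875 × 13.494/100 ≈ 928.
Total lost output = 810 + 551 + 736 + 928 = 3025 billion.

$3,025 billion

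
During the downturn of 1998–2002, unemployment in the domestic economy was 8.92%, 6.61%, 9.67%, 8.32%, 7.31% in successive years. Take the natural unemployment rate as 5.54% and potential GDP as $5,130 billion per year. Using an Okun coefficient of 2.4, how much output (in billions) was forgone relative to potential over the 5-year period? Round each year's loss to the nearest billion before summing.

$1,616 billion

Year 1998: gap = -2.4 × (8.92 - 5.54) = -8.112%, loss ≈ 5130 × 8.112/100 ≈ 416.
Year 1999: gap = -2.4 × (6.61 - 5.54) = -2.568%, loss ≈ 5130 × 2.568/100 ≈ 132.
Year 2000: gap = -2.4 × (9.67 - 5.54) = -9.912%, loss ≈ 5130 × 9.912/100 ≈ 508.
Year 2001: gap = -2.4 × (8.32 - 5.54) = -6.672%, loss ≈ 5130 × 6.672/100 ≈ 342.
Year 2002: gap = -2.4 × (7.31 - 5.54) = -4.248%, loss ≈ 5130 × 4.248/100 ≈ 218.
Total lost output = 416 + 132 + 508 + 342 + 218 = 1616 billion.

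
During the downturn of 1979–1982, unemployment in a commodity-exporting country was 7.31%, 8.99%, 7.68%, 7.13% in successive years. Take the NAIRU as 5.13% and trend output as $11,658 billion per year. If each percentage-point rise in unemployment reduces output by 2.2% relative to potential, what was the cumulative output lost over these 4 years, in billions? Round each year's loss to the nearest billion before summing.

$2,716 billion

Year 1979: gap = -2.2 × (7.31 - 5.13) = -4.796%, loss ≈ 11658 × 4.796/100 ≈ 559.
Year 1980: gap = -2.2 × (8.99 - 5.13) = -8.492%, loss ≈ 11658 × 8.492/100 ≈ 990.
Year 1981: gap = -2.2 × (7.68 - 5.13) = -5.61%, loss ≈ 11658 × 5.61/100 ≈ 654.
Year 1982: gap = -2.2 × (7.13 - 5.13) = -4.4%, loss ≈ 11658 × 4.4/100 ≈ 513.
Total lost output = 559 + 990 + 654 + 513 = 2716 billion.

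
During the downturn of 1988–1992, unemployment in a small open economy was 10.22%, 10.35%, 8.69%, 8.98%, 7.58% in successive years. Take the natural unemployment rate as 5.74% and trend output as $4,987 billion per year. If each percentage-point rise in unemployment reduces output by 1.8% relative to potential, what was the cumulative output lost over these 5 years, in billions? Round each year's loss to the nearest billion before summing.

$1,537 billion

Year 1988: gap = -1.8 × (10.22 - 5.74) = -8.064%, loss ≈ 4987 × 8.064/100 ≈ 402.
Year 1989: gap = -1.8 × (10.35 - 5.74) = -8.298%, loss ≈ 4987 × 8.298/100 ≈ 414.
Year 1990: gap = -1.8 × (8.69 - 5.74) = -5.31%, loss ≈ 4987 × 5.31/100 ≈ 265.
Year 1991: gap = -1.8 × (8.98 - 5.74) = -5.832%, loss ≈ 4987 × 5.832/100 ≈ 291.
Year 1992: gap = -1.8 × (7.58 - 5.74) = -3.312%, loss ≈ 4987 × 3.312/100 ≈ 165.
Total lost output = 402 + 414 + 265 + 291 + 165 = 1537 billion.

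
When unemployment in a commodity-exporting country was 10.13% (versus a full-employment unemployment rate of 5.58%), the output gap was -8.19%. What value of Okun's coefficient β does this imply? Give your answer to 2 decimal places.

β ≈ 1.80

Okun's law: output gap = -β × (u - u*).
-8.19 = -β × (10.13 - 5.58) = -β × 4.55, so β = 8.19/4.55 = 1.80.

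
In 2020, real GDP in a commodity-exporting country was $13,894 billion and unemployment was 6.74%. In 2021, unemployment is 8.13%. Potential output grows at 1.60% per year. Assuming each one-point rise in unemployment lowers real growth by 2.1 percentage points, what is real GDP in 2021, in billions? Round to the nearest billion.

Δu = 8.13 - 6.74 = 1.39 points.
Okun's law (growth form): g_Y = g_Y* - β × Δu = 1.60 - 2.1 × (1.39) = 1.6 - 2.919 = -1.319%.
Real GDP in the next year = 13894 × (1 - 1.319/100) = 13894 × 0.98681 ≈ 13711 billion.

$13,711 billion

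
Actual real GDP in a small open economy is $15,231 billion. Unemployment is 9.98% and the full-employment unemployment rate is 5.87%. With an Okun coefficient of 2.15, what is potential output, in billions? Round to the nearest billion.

Unemployment gap = 9.98 - 5.87 = 4.11 points, so output gap = -2.15 × 4.11 = -8.8365%.
Since Y = Y* × (1 + gap/100), Y* = 15231/0.911635 ≈ 16707 billion.

$16,707 billion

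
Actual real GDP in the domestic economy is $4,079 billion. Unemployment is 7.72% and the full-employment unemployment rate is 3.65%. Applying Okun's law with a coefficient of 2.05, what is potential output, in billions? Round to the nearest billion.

Unemployment gap = 7.72 - 3.65 = 4.07 points, so output gap = -2.05 × 4.07 = -8.3435%.
Since Y = Y* × (1 + gap/100), Y* = 4079/0.916565 ≈ 4450 billion.

$4,450 billion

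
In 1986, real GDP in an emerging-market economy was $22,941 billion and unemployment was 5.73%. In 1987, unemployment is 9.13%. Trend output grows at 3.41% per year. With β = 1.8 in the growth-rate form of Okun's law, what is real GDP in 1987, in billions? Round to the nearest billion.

Δu = 9.13 - 5.73 = 3.4 points.
Okun's law (growth form): g_Y = g_Y* - β × Δu = 3.41 - 1.8 × (3.40) = 3.41 - 6.12 = -2.71%.
Real GDP in the next year = 22941 × (1 - 2.71/100) = 22941 × 0.9729 ≈ 22319 billion.

$22,319 billion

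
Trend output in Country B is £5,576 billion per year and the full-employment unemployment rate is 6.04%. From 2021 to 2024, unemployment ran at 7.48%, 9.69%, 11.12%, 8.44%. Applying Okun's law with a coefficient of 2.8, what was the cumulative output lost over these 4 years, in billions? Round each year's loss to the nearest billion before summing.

Year 2021: gap = -2.8 × (7.48 - 6.04) = -4.032%, loss ≈ 5576 × 4.032/100 ≈ 225.
Year 2022: gap = -2.8 × (9.69 - 6.04) = -10.22%, loss ≈ 5576 × 10.22/100 ≈ 570.
Year 2023: gap = -2.8 × (11.12 - 6.04) = -14.224%, loss ≈ 5576 × 14.224/100 ≈ 793.
Year 2024: gap = -2.8 × (8.44 - 6.04) = -6.72%, loss ≈ 5576 × 6.72/100 ≈ 375.
Total lost output = 225 + 570 + 793 + 375 = 1963 billion.

£1,963 billion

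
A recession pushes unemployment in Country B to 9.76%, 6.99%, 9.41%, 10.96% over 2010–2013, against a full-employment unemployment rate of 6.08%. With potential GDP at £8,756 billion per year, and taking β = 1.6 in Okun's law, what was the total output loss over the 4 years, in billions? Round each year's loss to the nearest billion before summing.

Year 2010: gap = -1.6 × (9.76 - 6.08) = -5.888%, loss ≈ 8756 × 5.888/100 ≈ 516.
Year 2011: gap = -1.6 × (6.99 - 6.08) = -1.456%, loss ≈ 8756 × 1.456/100 ≈ 127.
Year 2012: gap = -1.6 × (9.41 - 6.08) = -5.328%, loss ≈ 8756 × 5.328/100 ≈ 467.
Year 2013: gap = -1.6 × (10.96 - 6.08) = -7.808%, loss ≈ 8756 × 7.808/100 ≈ 684.
Total lost output = 516 + 127 + 467 + 684 = 1794 billion.

£1,794 billion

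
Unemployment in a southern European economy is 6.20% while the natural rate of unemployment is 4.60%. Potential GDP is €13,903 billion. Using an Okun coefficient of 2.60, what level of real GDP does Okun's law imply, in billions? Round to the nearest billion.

Unemployment gap = 6.2 - 4.6 = 1.6 points, so the output gap is -2.6 × 1.6 = -4.16%.
Actual GDP = 13903 × (1 - 4.16/100) = 13903 × 0.9584 ≈ 13325 billion.

€13,325 billion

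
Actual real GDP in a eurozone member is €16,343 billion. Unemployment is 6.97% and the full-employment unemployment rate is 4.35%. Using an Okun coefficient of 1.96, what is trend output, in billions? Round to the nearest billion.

Unemployment gap = 6.97 - 4.35 = 2.62 points, so output gap = -1.96 × 2.62 = -5.1352%.
Since Y = Y* × (1 + gap/100), Y* = 16343/0.948648 ≈ 17228 billion.

€17,228 billion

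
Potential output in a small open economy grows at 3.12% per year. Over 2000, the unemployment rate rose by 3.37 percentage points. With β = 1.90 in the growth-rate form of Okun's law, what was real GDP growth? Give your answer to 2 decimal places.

-3.28%

Growth-rate Okun's law: g_Y = g_Y* - β × Δu.
g_Y = 3.12 - 1.90 × (3.37) = 3.12 - 6.403 = -3.283%, i.e. -3.28% to 2 d.p.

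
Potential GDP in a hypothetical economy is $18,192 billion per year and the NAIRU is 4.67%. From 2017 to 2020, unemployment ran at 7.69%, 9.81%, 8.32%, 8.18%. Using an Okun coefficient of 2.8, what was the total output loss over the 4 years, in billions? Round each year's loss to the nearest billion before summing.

Year 2017: gap = -2.8 × (7.69 - 4.67) = -8.456%, loss ≈ 18192 × 8.456/100 ≈ 1538.
Year 2018: gap = -2.8 × (9.81 - 4.67) = -14.392%, loss ≈ 18192 × 14.392/100 ≈ 2618.
Year 2019: gap = -2.8 × (8.32 - 4.67) = -10.22%, loss ≈ 18192 × 10.22/100 ≈ 1859.
Year 2020: gap = -2.8 × (8.18 - 4.67) = -9.828%, loss ≈ 18192 × 9.828/100 ≈ 1788.
Total lost output = 1538 + 2618 + 1859 + 1788 = 7803 billion.

$7,803 billion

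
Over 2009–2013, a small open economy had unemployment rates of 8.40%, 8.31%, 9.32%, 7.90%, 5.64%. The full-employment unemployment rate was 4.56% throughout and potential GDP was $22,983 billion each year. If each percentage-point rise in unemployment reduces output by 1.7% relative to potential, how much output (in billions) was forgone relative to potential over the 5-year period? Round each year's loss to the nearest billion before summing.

$6,552 billion

Year 2009: gap = -1.7 × (8.4 - 4.56) = -6.528%, loss ≈ 22983 × 6.528/100 ≈ 1500.
Year 2010: gap = -1.7 × (8.31 - 4.56) = -6.375%, loss ≈ 22983 × 6.375/100 ≈ 1465.
Year 2011: gap = -1.7 × (9.32 - 4.56) = -8.092%, loss ≈ 22983 × 8.092/100 ≈ 1860.
Year 2012: gap = -1.7 × (7.9 - 4.56) = -5.678%, loss ≈ 22983 × 5.678/100 ≈ 1305.
Year 2013: gap = -1.7 × (5.64 - 4.56) = -1.836%, loss ≈ 22983 × 1.836/100 ≈ 422.
Total lost output = 1500 + 1465 + 1860 + 1305 + 422 = 6552 billion.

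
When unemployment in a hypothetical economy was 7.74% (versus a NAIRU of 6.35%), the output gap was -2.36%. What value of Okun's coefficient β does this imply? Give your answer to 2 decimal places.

Okun's law: output gap = -β × (u - u*).
-2.36 = -β × (7.74 - 6.35) = -β × 1.39, so β = 2.36/1.39 = 1.70.

β ≈ 1.70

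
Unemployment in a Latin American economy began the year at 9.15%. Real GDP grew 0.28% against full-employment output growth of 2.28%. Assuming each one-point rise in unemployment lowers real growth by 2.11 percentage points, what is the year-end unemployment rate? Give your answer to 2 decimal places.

Growth-rate Okun's law: g_Y = g_Y* - β × Δu, so Δu = (g_Y* - g_Y)/β.
Δu = (2.28 - 0.28)/2.11 = 2/2.11 = 0.95 percentage points.
Year-end unemployment = 9.15 + 0.95 = 10.10%.

10.10%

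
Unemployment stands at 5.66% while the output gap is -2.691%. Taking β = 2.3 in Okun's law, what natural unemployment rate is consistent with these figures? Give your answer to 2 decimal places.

From Okun's law, u - u* = -(output gap)/β = -(-2.691)/2.3 = 1.17 points.
So u* = 5.66 - 1.17 = 4.49%.

4.49%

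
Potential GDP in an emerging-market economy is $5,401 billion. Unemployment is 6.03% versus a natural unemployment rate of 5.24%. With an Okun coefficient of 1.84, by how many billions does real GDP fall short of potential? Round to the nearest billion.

$79 billion

Output gap = -1.84 × (6.03 - 5.24) = -1.84 × 0.79 = -1.4536%.
Actual GDP ≈ 5401 × 0.985464 ≈ 5322 billion, so the shortfall is 5401 - 5322 = 79 billion.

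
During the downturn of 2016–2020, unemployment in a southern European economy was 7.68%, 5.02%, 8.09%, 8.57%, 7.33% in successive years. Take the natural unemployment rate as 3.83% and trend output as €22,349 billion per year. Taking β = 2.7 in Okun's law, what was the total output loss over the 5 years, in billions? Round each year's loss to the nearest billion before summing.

Year 2016: gap = -2.7 × (7.68 - 3.83) = -10.395%, loss ≈ 22349 × 10.395/100 ≈ 2323.
Year 2017: gap = -2.7 × (5.02 - 3.83) = -3.213%, loss ≈ 22349 × 3.213/100 ≈ 718.
Year 2018: gap = -2.7 × (8.09 - 3.83) = -11.502%, loss ≈ 22349 × 11.502/100 ≈ 2571.
Year 2019: gap = -2.7 × (8.57 - 3.83) = -12.798%, loss ≈ 22349 × 12.798/100 ≈ 2860.
Year 2020: gap = -2.7 × (7.33 - 3.83) = -9.45%, loss ≈ 22349 × 9.45/100 ≈ 2112.
Total lost output = 2323 + 718 + 2571 + 2860 + 2112 = 10584 billion.

€10,584 billion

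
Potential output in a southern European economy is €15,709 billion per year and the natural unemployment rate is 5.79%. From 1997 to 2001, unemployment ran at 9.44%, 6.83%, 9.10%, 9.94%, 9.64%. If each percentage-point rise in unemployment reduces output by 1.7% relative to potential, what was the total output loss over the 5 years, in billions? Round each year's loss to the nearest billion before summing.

€4,273 billion

Year 1997: gap = -1.7 × (9.44 - 5.79) = -6.205%, loss ≈ 15709 × 6.205/100 ≈ 975.
Year 1998: gap = -1.7 × (6.83 - 5.79) = -1.768%, loss ≈ 15709 × 1.768/100 ≈ 278.
Year 1999: gap = -1.7 × (9.1 - 5.79) = -5.627%, loss ≈ 15709 × 5.627/100 ≈ 884.
Year 2000: gap = -1.7 × (9.94 - 5.79) = -7.055%, loss ≈ 15709 × 7.055/100 ≈ 1108.
Year 2001: gap = -1.7 × (9.64 - 5.79) = -6.545%, loss ≈ 15709 × 6.545/100 ≈ 1028.
Total lost output = 975 + 278 + 884 + 1108 + 1028 = 4273 billion.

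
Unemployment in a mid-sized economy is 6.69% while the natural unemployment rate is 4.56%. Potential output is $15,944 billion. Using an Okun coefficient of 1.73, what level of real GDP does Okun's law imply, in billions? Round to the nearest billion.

$15,356 billion

Unemployment gap = 6.69 - 4.56 = 2.13 points, so the output gap is -1.73 × 2.13 = -3.6849%.
Actual GDP = 15944 × (1 - 3.6849/100) = 15944 × 0.963151 ≈ 15356 billion.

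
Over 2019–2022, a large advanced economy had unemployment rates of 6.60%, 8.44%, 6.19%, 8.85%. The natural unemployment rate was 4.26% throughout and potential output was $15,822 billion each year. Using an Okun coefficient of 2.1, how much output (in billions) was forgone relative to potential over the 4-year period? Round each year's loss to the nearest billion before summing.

Year 2019: gap = -2.1 × (6.6 - 4.26) = -4.914%, loss ≈ 15822 × 4.914/100 ≈ 777.
Year 2020: gap = -2.1 × (8.44 - 4.26) = -8.778%, loss ≈ 15822 × 8.778/100 ≈ 1389.
Year 2021: gap = -2.1 × (6.19 - 4.26) = -4.053%, loss ≈ 15822 × 4.053/100 ≈ 641.
Year 2022: gap = -2.1 × (8.85 - 4.26) = -9.639%, loss ≈ 15822 × 9.639/100 ≈ 1525.
Total lost output = 777 + 1389 + 641 + 1525 = 4332 billion.

$4,332 billion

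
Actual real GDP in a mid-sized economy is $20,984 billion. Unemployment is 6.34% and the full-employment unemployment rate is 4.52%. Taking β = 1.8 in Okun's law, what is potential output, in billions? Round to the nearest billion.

$21,695 billion

Unemployment gap = 6.34 - 4.52 = 1.82 points, so output gap = -1.8 × 1.82 = -3.276%.
Since Y = Y* × (1 + gap/100), Y* = 20984/0.96724 ≈ 21695 billion.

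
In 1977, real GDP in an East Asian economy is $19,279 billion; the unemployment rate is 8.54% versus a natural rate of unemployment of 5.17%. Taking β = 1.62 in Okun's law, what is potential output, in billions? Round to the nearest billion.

$20,392 billion

Unemployment gap = 8.54 - 5.17 = 3.37 points, so output gap = -1.62 × 3.37 = -5.4594%.
Since Y = Y* × (1 + gap/100), Y* = 19279/0.945406 ≈ 20392 billion.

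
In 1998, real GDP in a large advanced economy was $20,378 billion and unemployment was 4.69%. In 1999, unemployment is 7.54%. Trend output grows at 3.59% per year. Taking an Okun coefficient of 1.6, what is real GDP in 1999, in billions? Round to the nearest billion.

$20,180 billion

Δu = 7.54 - 4.69 = 2.85 points.
Okun's law (growth form): g_Y = g_Y* - β × Δu = 3.59 - 1.6 × (2.85) = 3.59 - 4.56 = -0.97%.
Real GDP in the next year = 20378 × (1 - 0.97/100) = 20378 × 0.9903 ≈ 20180 billion.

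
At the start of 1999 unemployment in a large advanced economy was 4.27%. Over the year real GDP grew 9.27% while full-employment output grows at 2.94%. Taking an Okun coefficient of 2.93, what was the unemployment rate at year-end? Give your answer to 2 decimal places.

2.11%

Growth-rate Okun's law: g_Y = g_Y* - β × Δu, so Δu = (g_Y* - g_Y)/β.
Δu = (2.94 - 9.27)/2.93 = -6.33/2.93 = -2.16 percentage points.
Year-end unemployment = 4.27 - 2.16 = 2.11%.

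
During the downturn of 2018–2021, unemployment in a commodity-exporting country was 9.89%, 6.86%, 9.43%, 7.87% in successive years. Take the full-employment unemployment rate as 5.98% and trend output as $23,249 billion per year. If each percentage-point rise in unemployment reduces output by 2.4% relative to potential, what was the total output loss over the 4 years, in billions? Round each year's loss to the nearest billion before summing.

$5,653 billion

Year 2018: gap = -2.4 × (9.89 - 5.98) = -9.384%, loss ≈ 23249 × 9.384/100 ≈ 2182.
Year 2019: gap = -2.4 × (6.86 - 5.98) = -2.112%, loss ≈ 23249 × 2.112/100 ≈ 491.
Year 2020: gap = -2.4 × (9.43 - 5.98) = -8.28%, loss ≈ 23249 × 8.28/100 ≈ 1925.
Year 2021: gap = -2.4 × (7.87 - 5.98) = -4.536%, loss ≈ 23249 × 4.536/100 ≈ 1055.
Total lost output = 2182 + 491 + 1925 + 1055 = 5653 billion.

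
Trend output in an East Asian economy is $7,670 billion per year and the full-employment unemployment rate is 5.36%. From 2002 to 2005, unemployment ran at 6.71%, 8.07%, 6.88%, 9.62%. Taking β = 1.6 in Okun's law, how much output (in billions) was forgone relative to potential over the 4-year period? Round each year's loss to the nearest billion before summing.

Year 2002: gap = -1.6 × (6.71 - 5.36) = -2.16%, loss ≈ 7670 × 2.16/100 ≈ 166.
Year 2003: gap = -1.6 × (8.07 - 5.36) = -4.336%, loss ≈ 7670 × 4.336/100 ≈ 333.
Year 2004: gap = -1.6 × (6.88 - 5.36) = -2.432%, loss ≈ 7670 × 2.432/100 ≈ 187.
Year 2005: gap = -1.6 × (9.62 - 5.36) = -6.816%, loss ≈ 7670 × 6.816/100 ≈ 523.
Total lost output = 166 + 333 + 187 + 523 = 1209 billion.

$1,209 billion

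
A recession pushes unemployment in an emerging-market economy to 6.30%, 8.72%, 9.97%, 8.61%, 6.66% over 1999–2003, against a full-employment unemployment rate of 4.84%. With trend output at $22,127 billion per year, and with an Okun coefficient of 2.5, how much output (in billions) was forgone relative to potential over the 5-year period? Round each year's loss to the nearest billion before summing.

$8,884 billion

Year 1999: gap = -2.5 × (6.3 - 4.84) = -3.65%, loss ≈ 22127 × 3.65/100 ≈ 808.
Year 2000: gap = -2.5 × (8.72 - 4.84) = -9.7%, loss ≈ 22127 × 9.7/100 ≈ 2146.
Year 2001: gap = -2.5 × (9.97 - 4.84) = -12.825%, loss ≈ 22127 × 12.825/100 ≈ 2838.
Year 2002: gap = -2.5 × (8.61 - 4.84) = -9.425%, loss ≈ 22127 × 9.425/100 ≈ 2085.
Year 2003: gap = -2.5 × (6.66 - 4.84) = -4.55%, loss ≈ 22127 × 4.55/100 ≈ 1007.
Total lost output = 808 + 2146 + 2838 + 2085 + 1007 = 8884 billion.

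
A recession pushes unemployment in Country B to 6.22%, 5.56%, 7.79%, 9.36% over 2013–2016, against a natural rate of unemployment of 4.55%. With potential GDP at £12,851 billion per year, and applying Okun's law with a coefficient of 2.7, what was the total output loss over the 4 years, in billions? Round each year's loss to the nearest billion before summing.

£3,722 billion

Year 2013: gap = -2.7 × (6.22 - 4.55) = -4.509%, loss ≈ 12851 × 4.509/100 ≈ 579.
Year 2014: gap = -2.7 × (5.56 - 4.55) = -2.727%, loss ≈ 12851 × 2.727/100 ≈ 350.
Year 2015: gap = -2.7 × (7.79 - 4.55) = -8.748%, loss ≈ 12851 × 8.748/100 ≈ 1124.
Year 2016: gap = -2.7 × (9.36 - 4.55) = -12.987%, loss ≈ 12851 × 12.987/100 ≈ 1669.
Total lost output = 579 + 350 + 1124 + 1669 = 3722 billion.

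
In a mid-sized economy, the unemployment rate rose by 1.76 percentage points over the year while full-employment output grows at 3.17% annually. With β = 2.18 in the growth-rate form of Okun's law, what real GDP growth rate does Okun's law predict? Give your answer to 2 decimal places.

Growth-rate Okun's law: g_Y = g_Y* - β × Δu.
g_Y = 3.17 - 2.18 × (1.76) = 3.17 - 3.8368 = -0.6668%, i.e. -0.67% to 2 d.p.

-0.67%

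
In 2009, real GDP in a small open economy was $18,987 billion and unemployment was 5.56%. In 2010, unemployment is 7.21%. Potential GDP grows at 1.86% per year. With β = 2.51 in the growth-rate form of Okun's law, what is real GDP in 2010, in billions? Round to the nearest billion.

$18,554 billion

Δu = 7.21 - 5.56 = 1.65 points.
Okun's law (growth form): g_Y = g_Y* - β × Δu = 1.86 - 2.51 × (1.65) = 1.86 - 4.1415 = -2.2815%.
Real GDP in the next year = 18987 × (1 - 2.2815/100) = 18987 × 0.977185 ≈ 18554 billion.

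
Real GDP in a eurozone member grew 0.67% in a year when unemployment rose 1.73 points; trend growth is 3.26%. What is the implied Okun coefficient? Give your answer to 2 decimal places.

Growth form: g_Y = g_Y* - β × Δu, so β = (g_Y* - g_Y)/Δu.
β = (3.26 - 0.67)/1.73 = 2.59/1.73 = 1.50.

β ≈ 1.50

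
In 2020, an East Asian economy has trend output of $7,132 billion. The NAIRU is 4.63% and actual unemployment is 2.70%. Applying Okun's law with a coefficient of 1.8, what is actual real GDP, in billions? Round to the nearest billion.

Unemployment gap = 2.7 - 4.63 = -1.93 points, so the output gap is -1.8 × (-1.93) = 3.474%.
Actual GDP = 7132 × (1 + 3.474/100) = 7132 × 1.03474 ≈ 7380 billion.

$7,380 billion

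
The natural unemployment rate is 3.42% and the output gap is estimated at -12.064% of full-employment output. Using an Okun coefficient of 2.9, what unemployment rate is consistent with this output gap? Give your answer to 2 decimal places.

7.58%

From Okun's law, u - u* = -(output gap)/β = -(-12.064)/2.9 = 4.16 points.
So u = 3.42 + 4.16 = 7.58%.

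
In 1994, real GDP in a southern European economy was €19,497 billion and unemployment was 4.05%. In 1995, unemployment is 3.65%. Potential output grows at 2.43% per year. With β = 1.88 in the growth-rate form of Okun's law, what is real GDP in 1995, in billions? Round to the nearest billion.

€20,117 billion

Δu = 3.65 - 4.05 = -0.4 points.
Okun's law (growth form): g_Y = g_Y* - β × Δu = 2.43 - 1.88 × (-0.40) = 2.43 + 0.752 = 3.182%.
Real GDP in the next year = 19497 × (1 + 3.182/100) = 19497 × 1.03182 ≈ 20117 billion.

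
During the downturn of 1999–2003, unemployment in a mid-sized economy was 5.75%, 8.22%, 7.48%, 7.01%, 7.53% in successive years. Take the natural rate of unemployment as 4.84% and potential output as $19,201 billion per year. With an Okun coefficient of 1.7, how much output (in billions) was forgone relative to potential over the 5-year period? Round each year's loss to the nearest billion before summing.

$3,848 billion

Year 1999: gap = -1.7 × (5.75 - 4.84) = -1.547%, loss ≈ 19201 × 1.547/100 ≈ 297.
Year 2000: gap = -1.7 × (8.22 - 4.84) = -5.746%, loss ≈ 19201 × 5.746/100 ≈ 1103.
Year 2001: gap = -1.7 × (7.48 - 4.84) = -4.488%, loss ≈ 19201 × 4.488/100 ≈ 862.
Year 2002: gap = -1.7 × (7.01 - 4.84) = -3.689%, loss ≈ 19201 × 3.689/100 ≈ 708.
Year 2003: gap = -1.7 × (7.53 - 4.84) = -4.573%, loss ≈ 19201 × 4.573/100 ≈ 878.
Total lost output = 297 + 1103 + 862 + 708 + 878 = 3848 billion.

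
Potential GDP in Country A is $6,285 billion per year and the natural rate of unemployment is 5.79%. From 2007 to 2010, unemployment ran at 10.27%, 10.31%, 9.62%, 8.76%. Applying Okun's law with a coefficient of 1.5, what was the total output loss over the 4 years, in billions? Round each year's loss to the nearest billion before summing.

$1,489 billion

Year 2007: gap = -1.5 × (10.27 - 5.79) = -6.72%, loss ≈ 6285 × 6.72/100 ≈ 422.
Year 2008: gap = -1.5 × (10.31 - 5.79) = -6.78%, loss ≈ 6285 × 6.78/100 ≈ 426.
Year 2009: gap = -1.5 × (9.62 - 5.79) = -5.745%, loss ≈ 6285 × 5.745/100 ≈ 361.
Year 2010: gap = -1.5 × (8.76 - 5.79) = -4.455%, loss ≈ 6285 × 4.455/100 ≈ 280.
Total lost output = 422 + 426 + 361 + 280 = 1489 billion.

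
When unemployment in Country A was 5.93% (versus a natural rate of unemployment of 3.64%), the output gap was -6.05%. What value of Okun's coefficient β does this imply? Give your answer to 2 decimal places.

Okun's law: output gap = -β × (u - u*).
-6.05 = -β × (5.93 - 3.64) = -β × 2.29, so β = 6.05/2.29 = 2.64.

β ≈ 2.64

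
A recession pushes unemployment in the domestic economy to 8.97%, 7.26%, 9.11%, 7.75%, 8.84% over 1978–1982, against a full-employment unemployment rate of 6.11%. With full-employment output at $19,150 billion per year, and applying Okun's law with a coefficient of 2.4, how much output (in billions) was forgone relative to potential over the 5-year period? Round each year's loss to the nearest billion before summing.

Year 1978: gap = -2.4 × (8.97 - 6.11) = -6.864%, loss ≈ 19150 × 6.864/100 ≈ 1314.
Year 1979: gap = -2.4 × (7.26 - 6.11) = -2.76%, loss ≈ 19150 × 2.76/100 ≈ 529.
Year 1980: gap = -2.4 × (9.11 - 6.11) = -7.2%, loss ≈ 19150 × 7.2/100 ≈ 1379.
Year 1981: gap = -2.4 × (7.75 - 6.11) = -3.936%, loss ≈ 19150 × 3.936/100 ≈ 754.
Year 1982: gap = -2.4 × (8.84 - 6.11) = -6.552%, loss ≈ 19150 × 6.552/100 ≈ 1255.
Total lost output = 1314 + 529 + 1379 + 754 + 1255 = 5231 billion.

$5,231 billion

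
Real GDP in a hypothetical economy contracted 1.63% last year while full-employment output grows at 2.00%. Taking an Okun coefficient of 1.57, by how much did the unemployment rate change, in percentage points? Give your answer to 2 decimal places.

2.31 percentage points

Growth-rate Okun's law: g_Y = g_Y* - β × Δu, so Δu = (g_Y* - g_Y)/β.
Δu = (2 + 1.63)/1.57 = 3.63/1.57 = 2.31 percentage points.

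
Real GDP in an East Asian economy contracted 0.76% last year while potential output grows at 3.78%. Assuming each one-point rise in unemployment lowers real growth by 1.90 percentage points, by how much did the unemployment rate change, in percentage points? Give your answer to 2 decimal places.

Growth-rate Okun's law: g_Y = g_Y* - β × Δu, so Δu = (g_Y* - g_Y)/β.
Δu = (3.78 + 0.76)/1.90 = 4.54/1.90 = 2.39 percentage points.

2.39 percentage points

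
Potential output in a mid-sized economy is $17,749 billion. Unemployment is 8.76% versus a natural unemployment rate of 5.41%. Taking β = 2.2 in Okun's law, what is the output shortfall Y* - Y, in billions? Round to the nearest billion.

Output gap = -2.2 × (8.76 - 5.41) = -2.2 × 3.35 = -7.37%.
Actual GDP ≈ 17749 × 0.9263 ≈ 16441 billion, so the shortfall is 17749 - 16441 = 1308 billion.

$1,308 billion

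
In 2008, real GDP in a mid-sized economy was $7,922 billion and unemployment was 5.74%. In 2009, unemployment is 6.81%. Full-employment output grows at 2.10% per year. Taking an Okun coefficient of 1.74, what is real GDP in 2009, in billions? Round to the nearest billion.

$7,941 billion

Δu = 6.81 - 5.74 = 1.07 points.
Okun's law (growth form): g_Y = g_Y* - β × Δu = 2.10 - 1.74 × (1.07) = 2.1 - 1.8618 = 0.2382%.
Real GDP in the next year = 7922 × (1 + 0.2382/100) = 7922 × 1.002382 ≈ 7941 billion.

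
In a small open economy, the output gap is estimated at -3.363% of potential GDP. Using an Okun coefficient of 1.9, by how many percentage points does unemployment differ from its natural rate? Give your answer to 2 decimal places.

Okun's law: output gap = -β × (u - u*), so u - u* = -(output gap)/β.
u - u* = -(-3.363)/1.9 = 1.77 percentage points.

1.77 percentage points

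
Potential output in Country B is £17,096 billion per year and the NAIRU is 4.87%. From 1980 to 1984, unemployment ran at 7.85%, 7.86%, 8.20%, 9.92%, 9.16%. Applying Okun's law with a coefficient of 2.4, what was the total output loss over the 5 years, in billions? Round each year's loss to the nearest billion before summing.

£7,648 billion

Year 1980: gap = -2.4 × (7.85 - 4.87) = -7.152%, loss ≈ 17096 × 7.152/100 ≈ 1223.
Year 1981: gap = -2.4 × (7.86 - 4.87) = -7.176%, loss ≈ 17096 × 7.176/100 ≈ 1227.
Year 1982: gap = -2.4 × (8.2 - 4.87) = -7.992%, loss ≈ 17096 × 7.992/100 ≈ 1366.
Year 1983: gap = -2.4 × (9.92 - 4.87) = -12.12%, loss ≈ 17096 × 12.12/100 ≈ 2072.
Year 1984: gap = -2.4 × (9.16 - 4.87) = -10.296%, loss ≈ 17096 × 10.296/100 ≈ 1760.
Total lost output = 1223 + 1227 + 1366 + 2072 + 1760 = 7648 billion.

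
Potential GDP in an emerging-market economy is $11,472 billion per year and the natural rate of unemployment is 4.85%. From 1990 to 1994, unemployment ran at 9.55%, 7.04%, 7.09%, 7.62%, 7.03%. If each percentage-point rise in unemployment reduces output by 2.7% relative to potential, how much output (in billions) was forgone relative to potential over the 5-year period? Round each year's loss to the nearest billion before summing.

$4,361 billion

Year 1990: gap = -2.7 × (9.55 - 4.85) = -12.69%, loss ≈ 11472 × 12.69/100 ≈ 1456.
Year 1991: gap = -2.7 × (7.04 - 4.85) = -5.913%, loss ≈ 11472 × 5.913/100 ≈ 678.
Year 1992: gap = -2.7 × (7.09 - 4.85) = -6.048%, loss ≈ 11472 × 6.048/100 ≈ 694.
Year 1993: gap = -2.7 × (7.62 - 4.85) = -7.479%, loss ≈ 11472 × 7.479/100 ≈ 858.
Year 1994: gap = -2.7 × (7.03 - 4.85) = -5.886%, loss ≈ 11472 × 5.886/100 ≈ 675.
Total lost output = 1456 + 678 + 694 + 858 + 675 = 4361 billion.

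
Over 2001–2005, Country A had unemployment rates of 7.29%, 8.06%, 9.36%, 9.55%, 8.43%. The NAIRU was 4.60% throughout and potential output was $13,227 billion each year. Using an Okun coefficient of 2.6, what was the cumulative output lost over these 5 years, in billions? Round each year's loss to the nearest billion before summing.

$6,771 billion

Year 2001: gap = -2.6 × (7.29 - 4.6) = -6.994%, loss ≈ 13227 × 6.994/100 ≈ 925.
Year 2002: gap = -2.6 × (8.06 - 4.6) = -8.996%, loss ≈ 13227 × 8.996/100 ≈ 1190.
Year 2003: gap = -2.6 × (9.36 - 4.6) = -12.376%, loss ≈ 13227 × 12.376/100 ≈ 1637.
Year 2004: gap = -2.6 × (9.55 - 4.6) = -12.87%, loss ≈ 13227 × 12.87/100 ≈ 1702.
Year 2005: gap = -2.6 × (8.43 - 4.6) = -9.958%, loss ≈ 13227 × 9.958/100 ≈ 1317.
Total lost output = 925 + 1190 + 1637 + 1702 + 1317 = 6771 billion.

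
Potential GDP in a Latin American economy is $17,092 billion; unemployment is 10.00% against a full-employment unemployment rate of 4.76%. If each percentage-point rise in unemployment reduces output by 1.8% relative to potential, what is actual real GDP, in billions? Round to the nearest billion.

Unemployment gap = 10 - 4.76 = 5.24 points, so the output gap is -1.8 × 5.24 = -9.432%.
Actual GDP = 17092 × (1 - 9.432/100) = 17092 × 0.90568 ≈ 15480 billion.

$15,480 billion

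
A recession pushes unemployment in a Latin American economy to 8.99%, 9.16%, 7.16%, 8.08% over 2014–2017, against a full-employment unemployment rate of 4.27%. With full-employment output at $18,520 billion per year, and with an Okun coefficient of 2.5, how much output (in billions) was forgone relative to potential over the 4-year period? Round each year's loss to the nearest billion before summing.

$7,551 billion

Year 2014: gap = -2.5 × (8.99 - 4.27) = -11.8%, loss ≈ 18520 × 11.8/100 ≈ 2185.
Year 2015: gap = -2.5 × (9.16 - 4.27) = -12.225%, loss ≈ 18520 × 12.225/100 ≈ 2264.
Year 2016: gap = -2.5 × (7.16 - 4.27) = -7.225%, loss ≈ 18520 × 7.225/100 ≈ 1338.
Year 2017: gap = -2.5 × (8.08 - 4.27) = -9.525%, loss ≈ 18520 × 9.525/100 ≈ 1764.
Total lost output = 2185 + 2264 + 1338 + 1764 = 7551 billion.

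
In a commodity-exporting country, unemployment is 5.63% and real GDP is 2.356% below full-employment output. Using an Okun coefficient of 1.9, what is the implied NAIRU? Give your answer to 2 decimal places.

4.39%

From Okun's law, u - u* = -(output gap)/β = -(-2.356)/1.9 = 1.24 points.
So u* = 5.63 - 1.24 = 4.39%.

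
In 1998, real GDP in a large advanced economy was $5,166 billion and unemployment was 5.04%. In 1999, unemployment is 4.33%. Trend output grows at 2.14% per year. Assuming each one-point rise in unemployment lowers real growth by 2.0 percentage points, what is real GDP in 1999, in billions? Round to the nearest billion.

$5,350 billion

Δu = 4.33 - 5.04 = -0.71 points.
Okun's law (growth form): g_Y = g_Y* - β × Δu = 2.14 - 2.0 × (-0.71) = 2.14 + 1.42 = 3.56%.
Real GDP in the next year = 5166 × (1 + 3.56/100) = 5166 × 1.0356 ≈ 5350 billion.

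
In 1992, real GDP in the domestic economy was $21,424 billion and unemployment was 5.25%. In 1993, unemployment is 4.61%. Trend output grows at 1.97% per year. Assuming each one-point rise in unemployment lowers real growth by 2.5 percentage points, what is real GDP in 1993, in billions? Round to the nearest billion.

Δu = 4.61 - 5.25 = -0.64 points.
Okun's law (growth form): g_Y = g_Y* - β × Δu = 1.97 - 2.5 × (-0.64) = 1.97 + 1.6 = 3.57%.
Real GDP in the next year = 21424 × (1 + 3.57/100) = 21424 × 1.0357 ≈ 22189 billion.

$22,189 billion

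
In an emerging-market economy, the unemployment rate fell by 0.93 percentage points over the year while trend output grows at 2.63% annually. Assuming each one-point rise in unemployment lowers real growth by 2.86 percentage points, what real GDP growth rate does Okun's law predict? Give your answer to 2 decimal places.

Growth-rate Okun's law: g_Y = g_Y* - β × Δu.
g_Y = 2.63 - 2.86 × (-0.93) = 2.63 + 2.6598 = 5.2898%, i.e. 5.29% to 2 d.p.

5.29%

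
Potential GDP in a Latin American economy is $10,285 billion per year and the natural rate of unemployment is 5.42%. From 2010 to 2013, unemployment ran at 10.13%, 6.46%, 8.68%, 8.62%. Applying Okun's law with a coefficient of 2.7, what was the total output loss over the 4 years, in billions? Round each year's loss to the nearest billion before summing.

$3,391 billion

Year 2010: gap = -2.7 × (10.13 - 5.42) = -12.717%, loss ≈ 10285 × 12.717/100 ≈ 1308.
Year 2011: gap = -2.7 × (6.46 - 5.42) = -2.808%, loss ≈ 10285 × 2.808/100 ≈ 289.
Year 2012: gap = -2.7 × (8.68 - 5.42) = -8.802%, loss ≈ 10285 × 8.802/100 ≈ 905.
Year 2013: gap = -2.7 × (8.62 - 5.42) = -8.64%, loss ≈ 10285 × 8.64/100 ≈ 889.
Total lost output = 1308 + 289 + 905 + 889 = 3391 billion.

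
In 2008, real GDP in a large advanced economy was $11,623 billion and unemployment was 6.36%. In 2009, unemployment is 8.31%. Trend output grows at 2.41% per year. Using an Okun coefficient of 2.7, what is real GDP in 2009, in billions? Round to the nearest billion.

Δu = 8.31 - 6.36 = 1.95 points.
Okun's law (growth form): g_Y = g_Y* - β × Δu = 2.41 - 2.7 × (1.95) = 2.41 - 5.265 = -2.855%.
Real GDP in the next year = 11623 × (1 - 2.855/100) = 11623 × 0.97145 ≈ 11291 billion.

$11,291 billion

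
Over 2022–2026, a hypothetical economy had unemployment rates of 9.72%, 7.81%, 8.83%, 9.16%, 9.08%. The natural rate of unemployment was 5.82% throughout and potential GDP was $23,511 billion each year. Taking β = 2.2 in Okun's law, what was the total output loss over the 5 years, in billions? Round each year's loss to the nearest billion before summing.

Year 2022: gap = -2.2 × (9.72 - 5.82) = -8.58%, loss ≈ 23511 × 8.58/100 ≈ 2017.
Year 2023: gap = -2.2 × (7.81 - 5.82) = -4.378%, loss ≈ 23511 × 4.378/100 ≈ 1029.
Year 2024: gap = -2.2 × (8.83 - 5.82) = -6.622%, loss ≈ 23511 × 6.622/100 ≈ 1557.
Year 2025: gap = -2.2 × (9.16 - 5.82) = -7.348%, loss ≈ 23511 × 7.348/100 ≈ 1728.
Year 2026: gap = -2.2 × (9.08 - 5.82) = -7.172%, loss ≈ 23511 × 7.172/100 ≈ 1686.
Total lost output = 2017 + 1029 + 1557 + 1728 + 1686 = 8017 billion.

$8,017 billion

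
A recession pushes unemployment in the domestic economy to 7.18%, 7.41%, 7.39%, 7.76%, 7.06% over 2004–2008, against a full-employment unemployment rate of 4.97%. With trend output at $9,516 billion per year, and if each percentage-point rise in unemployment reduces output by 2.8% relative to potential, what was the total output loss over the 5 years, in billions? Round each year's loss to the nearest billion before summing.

Year 2004: gap = -2.8 × (7.18 - 4.97) = -6.188%, loss ≈ 9516 × 6.188/100 ≈ 589.
Year 2005: gap = -2.8 × (7.41 - 4.97) = -6.832%, loss ≈ 9516 × 6.832/100 ≈ 650.
Year 2006: gap = -2.8 × (7.39 - 4.97) = -6.776%, loss ≈ 9516 × 6.776/100 ≈ 645.
Year 2007: gap = -2.8 × (7.76 - 4.97) = -7.812%, loss ≈ 9516 × 7.812/100 ≈ 743.
Year 2008: gap = -2.8 × (7.06 - 4.97) = -5.852%, loss ≈ 9516 × 5.852/100 ≈ 557.
Total lost output = 589 + 650 + 645 + 743 + 557 = 3184 billion.

$3,184 billion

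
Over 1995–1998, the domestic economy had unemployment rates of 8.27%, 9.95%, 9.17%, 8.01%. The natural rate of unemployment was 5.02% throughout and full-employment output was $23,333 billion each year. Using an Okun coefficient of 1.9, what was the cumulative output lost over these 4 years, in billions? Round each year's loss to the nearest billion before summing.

$6,793 billion

Year 1995: gap = -1.9 × (8.27 - 5.02) = -6.175%, loss ≈ 23333 × 6.175/100 ≈ 1441.
Year 1996: gap = -1.9 × (9.95 - 5.02) = -9.367%, loss ≈ 23333 × 9.367/100 ≈ 2186.
Year 1997: gap = -1.9 × (9.17 - 5.02) = -7.885%, loss ≈ 23333 × 7.885/100 ≈ 1840.
Year 1998: gap = -1.9 × (8.01 - 5.02) = -5.681%, loss ≈ 23333 × 5.681/100 ≈ 1326.
Total lost output = 1441 + 2186 + 1840 + 1326 = 6793 billion.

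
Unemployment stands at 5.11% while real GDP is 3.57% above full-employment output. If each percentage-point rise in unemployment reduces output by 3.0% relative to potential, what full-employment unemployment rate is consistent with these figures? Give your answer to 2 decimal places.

6.30%

From Okun's law, u - u* = -(output gap)/β = -(3.57)/3.0 = -1.19 points.
So u* = 5.11 + 1.19 = 6.30%.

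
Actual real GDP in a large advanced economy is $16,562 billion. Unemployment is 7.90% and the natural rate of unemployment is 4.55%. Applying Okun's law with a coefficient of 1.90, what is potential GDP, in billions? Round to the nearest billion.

Unemployment gap = 7.9 - 4.55 = 3.35 points, so output gap = -1.9 × 3.35 = -6.365%.
Since Y = Y* × (1 + gap/100), Y* = 16562/0.93635 ≈ 17688 billion.

$17,688 billion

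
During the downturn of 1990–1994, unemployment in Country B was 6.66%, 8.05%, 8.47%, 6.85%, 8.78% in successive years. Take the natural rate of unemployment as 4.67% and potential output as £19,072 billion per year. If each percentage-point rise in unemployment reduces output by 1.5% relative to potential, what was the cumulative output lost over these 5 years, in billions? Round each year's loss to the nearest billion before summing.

Year 1990: gap = -1.5 × (6.66 - 4.67) = -2.985%, loss ≈ 19072 × 2.985/100 ≈ 569.
Year 1991: gap = -1.5 × (8.05 - 4.67) = -5.07%, loss ≈ 19072 × 5.07/100 ≈ 967.
Year 1992: gap = -1.5 × (8.47 - 4.67) = -5.7%, loss ≈ 19072 × 5.7/100 ≈ 1087.
Year 1993: gap = -1.5 × (6.85 - 4.67) = -3.27%, loss ≈ 19072 × 3.27/100 ≈ 624.
Year 1994: gap = -1.5 × (8.78 - 4.67) = -6.165%, loss ≈ 19072 × 6.165/100 ≈ 1176.
Total lost output = 569 + 967 + 1087 + 624 + 1176 = 4423 billion.

£4,423 billion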